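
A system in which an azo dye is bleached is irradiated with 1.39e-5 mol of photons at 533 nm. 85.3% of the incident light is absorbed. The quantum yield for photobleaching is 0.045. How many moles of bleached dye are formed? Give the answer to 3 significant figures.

Photons absorbed: 0.853 × 1.39e-5 = 1.186e-5 mol.
Product: Φ × n_abs = 0.045 × 1.186e-5 = 5.337e-7 mol.

5.34e-7 mol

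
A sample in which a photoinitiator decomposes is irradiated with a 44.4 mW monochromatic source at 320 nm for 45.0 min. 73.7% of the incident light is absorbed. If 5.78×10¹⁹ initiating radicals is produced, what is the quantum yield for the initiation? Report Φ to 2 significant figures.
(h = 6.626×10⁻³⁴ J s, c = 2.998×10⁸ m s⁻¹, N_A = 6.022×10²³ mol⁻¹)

Product: 5.78×10¹⁹ / 6.022×10²³ = 9.598×10⁻⁵ mol.
Photon energy at 320 nm: hc/λ = (6.626×10⁻³⁴)(2.998×10⁸)/(320×10⁻⁹) = 6.208×10⁻¹⁹ J.
Energy delivered: (44.4 mW)(2700 s) = 119.9 J.
Photons incident: 119.9 / 6.208×10⁻¹⁹ = 1.931×10²⁰, i.e. 1.931×10²⁰/6.022×10²³ = 3.207×10⁻⁴ mol.
Photons absorbed: 0.737 × 3.207×10⁻⁴ = 2.364×10⁻⁴ mol.
Φ = 9.598×10⁻⁵ mol / 2.364×10⁻⁴ mol photons = 0.41.

Φ = 0.41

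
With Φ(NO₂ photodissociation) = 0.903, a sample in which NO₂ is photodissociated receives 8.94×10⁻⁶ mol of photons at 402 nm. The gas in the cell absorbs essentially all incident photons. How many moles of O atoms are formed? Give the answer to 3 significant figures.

8.07×10⁻⁶ mol

Product: Φ × n_abs = 0.903 × 8.94×10⁻⁶ = 8.073×10⁻⁶ mol.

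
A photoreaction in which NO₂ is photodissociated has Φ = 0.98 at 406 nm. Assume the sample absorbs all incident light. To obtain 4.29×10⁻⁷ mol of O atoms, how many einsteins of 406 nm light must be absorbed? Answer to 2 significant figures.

Photons that must be absorbed: 4.29×10⁻⁷ / 0.98 = 4.378×10⁻⁷ mol.

4.4×10⁻⁷ einstein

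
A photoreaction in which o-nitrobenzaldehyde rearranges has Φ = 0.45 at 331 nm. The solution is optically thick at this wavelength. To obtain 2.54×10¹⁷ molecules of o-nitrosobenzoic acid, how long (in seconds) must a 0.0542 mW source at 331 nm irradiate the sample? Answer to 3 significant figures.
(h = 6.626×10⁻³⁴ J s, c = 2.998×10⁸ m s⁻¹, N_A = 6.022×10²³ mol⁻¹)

t ≈ 6250 s

Product: 2.54×10¹⁷ / 6.022×10²³ = 4.218×10⁻⁷ mol.
Photons that must be absorbed: 4.218×10⁻⁷ / 0.45 = 9.373×10⁻⁷ mol.
Photon energy: hc/λ = 6.001×10⁻¹⁹ J; per mole, 3.614×10⁵ J mol⁻¹.
Energy required: 9.373×10⁻⁷ × 3.614×10⁵ = 0.3387 J.
Time: 0.3387 J / 5.42e-05 W = 6250 s.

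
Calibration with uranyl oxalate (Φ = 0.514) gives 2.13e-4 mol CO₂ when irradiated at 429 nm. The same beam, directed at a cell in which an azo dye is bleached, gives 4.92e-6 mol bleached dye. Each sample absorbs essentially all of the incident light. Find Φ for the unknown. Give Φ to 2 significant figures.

Φ = 0.012

Photons absorbed by the actinometer: 2.13e-4 / 0.514 = 4.144e-4 mol.
Φ(unknown) = 4.92e-6 / 4.144e-4 = 0.012.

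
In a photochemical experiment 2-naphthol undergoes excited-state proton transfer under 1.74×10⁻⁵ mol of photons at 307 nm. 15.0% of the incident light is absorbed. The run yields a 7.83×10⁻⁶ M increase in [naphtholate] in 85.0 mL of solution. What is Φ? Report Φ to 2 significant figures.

Φ = 0.26

Product: (7.83×10⁻⁶ M)(0.085 L) = 6.656×10⁻⁷ mol.
Photons absorbed: 0.150 × 1.74×10⁻⁵ = 2.610×10⁻⁶ mol.
Φ = 6.656×10⁻⁷ mol / 2.610×10⁻⁶ mol photons = 0.26.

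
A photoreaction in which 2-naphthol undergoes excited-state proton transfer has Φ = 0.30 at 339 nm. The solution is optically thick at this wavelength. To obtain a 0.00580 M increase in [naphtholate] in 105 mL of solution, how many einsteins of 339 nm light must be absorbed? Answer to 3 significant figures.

0.00203 einstein

Product: (0.00580 M)(0.105 L) = 6.090e-4 mol.
Photons that must be absorbed: 6.090e-4 / 0.30 = 0.002030 mol.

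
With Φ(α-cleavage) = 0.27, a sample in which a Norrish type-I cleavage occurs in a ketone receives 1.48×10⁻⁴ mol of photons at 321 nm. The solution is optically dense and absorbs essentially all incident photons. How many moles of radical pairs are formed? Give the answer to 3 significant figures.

4.00×10⁻⁵ mol

Product: Φ × n_abs = 0.27 × 1.48×10⁻⁴ = 3.996×10⁻⁵ mol.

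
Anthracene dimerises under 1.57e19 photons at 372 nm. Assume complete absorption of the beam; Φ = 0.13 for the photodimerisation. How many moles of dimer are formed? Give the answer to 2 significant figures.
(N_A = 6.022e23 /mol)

3.4e-6 mol

Moles of photons: 1.57e19 / 6.022e23 = 2.607e-5 mol.
Product: Φ × n_abs = 0.13 × 2.607e-5 = 3.389e-6 mol.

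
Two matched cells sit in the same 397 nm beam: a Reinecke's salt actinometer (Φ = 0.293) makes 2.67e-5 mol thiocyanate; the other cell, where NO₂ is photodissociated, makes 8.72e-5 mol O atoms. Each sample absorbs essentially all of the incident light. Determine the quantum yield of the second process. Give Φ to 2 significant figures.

Photons absorbed by the actinometer: 2.67e-5 / 0.293 = 9.113e-5 mol.
Φ(unknown) = 8.72e-5 / 9.113e-5 = 0.96.

Φ = 0.96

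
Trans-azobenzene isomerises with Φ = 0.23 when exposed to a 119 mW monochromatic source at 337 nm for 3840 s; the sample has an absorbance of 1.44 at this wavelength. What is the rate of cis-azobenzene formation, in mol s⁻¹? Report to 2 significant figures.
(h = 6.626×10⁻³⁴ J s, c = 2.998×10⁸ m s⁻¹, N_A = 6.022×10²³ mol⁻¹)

Photon energy at 337 nm: hc/λ = (6.626×10⁻³⁴)(2.998×10⁸)/(337×10⁻⁹) = 5.895×10⁻¹⁹ J.
Energy delivered: (119 mW)(3840 s) = 457.0 J.
Photons incident: 457.0 / 5.895×10⁻¹⁹ = 7.752×10²⁰, i.e. 7.752×10²⁰/6.022×10²³ = 0.001287 mol.
Fraction absorbed: 1 − 10^(−1.44) = 0.9637.
Photons absorbed: 0.9637 × 0.001287 = 0.001240 mol.
Product formed: 0.23 × 0.001240 = 2.852×10⁻⁴ mol.
Rate: 2.852×10⁻⁴ / 3840 s = 7.4×10⁻⁸ mol s⁻¹.

7.4×10⁻⁸ mol s⁻¹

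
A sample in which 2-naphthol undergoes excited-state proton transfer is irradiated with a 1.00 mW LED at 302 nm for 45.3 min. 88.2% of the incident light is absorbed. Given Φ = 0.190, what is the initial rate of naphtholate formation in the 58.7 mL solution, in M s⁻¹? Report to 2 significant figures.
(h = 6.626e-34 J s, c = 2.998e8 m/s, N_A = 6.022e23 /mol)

Photon energy at 302 nm: hc/λ = (6.626e-34)(2.998e8)/(302e-9) = 6.578e-19 J.
Energy delivered: (1.00 mW)(2718 s) = 2.718 J.
Photons incident: 2.718 / 6.578e-19 = 4.132e18, i.e. 4.132e18/6.022e23 = 6.862e-6 mol.
Photons absorbed: 0.882 × 6.862e-6 = 6.052e-6 mol.
Product formed: 0.190 × 6.052e-6 = 1.150e-6 mol.
Rate: 1.150e-6 mol / (2718 s × 0.0587 L) = 7.2e-9 M s⁻¹.

7.2e-9 M s⁻¹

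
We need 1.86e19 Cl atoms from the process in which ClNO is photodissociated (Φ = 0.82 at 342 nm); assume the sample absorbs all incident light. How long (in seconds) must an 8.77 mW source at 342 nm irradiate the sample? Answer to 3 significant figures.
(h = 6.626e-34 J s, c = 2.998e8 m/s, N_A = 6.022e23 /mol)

t ≈ 1500 s

Product: 1.86e19 / 6.022e23 = 3.089e-5 mol.
Photons that must be absorbed: 3.089e-5 / 0.82 = 3.767e-5 mol.
Photon energy: hc/λ = 5.808e-19 J; per mole, 3.498e5 J mol⁻¹.
Energy required: 3.767e-5 × 3.498e5 = 13.18 J.
Time: 13.18 J / 0.00877 W = 1500 s.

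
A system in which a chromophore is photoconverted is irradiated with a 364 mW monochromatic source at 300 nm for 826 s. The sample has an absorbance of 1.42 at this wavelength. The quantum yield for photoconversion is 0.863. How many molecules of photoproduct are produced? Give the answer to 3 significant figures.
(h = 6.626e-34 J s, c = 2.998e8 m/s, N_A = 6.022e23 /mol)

3.77e20 molecules

Photon energy at 300 nm: hc/λ = (6.626e-34)(2.998e8)/(300e-9) = 6.622e-19 J.
Energy delivered: (364 mW)(826 s) = 300.7 J.
Photons incident: 300.7 / 6.622e-19 = 4.541e20, i.e. 4.541e20/6.022e23 = 7.541e-4 mol.
Fraction absorbed: 1 − 10^(−1.42) = 0.9620.
Photons absorbed: 0.9620 × 7.541e-4 = 7.254e-4 mol.
Product: Φ × n_abs = 0.863 × 7.254e-4 = 6.260e-4 mol.
As a count: 6.260e-4 × 6.022e23 = 3.77e20.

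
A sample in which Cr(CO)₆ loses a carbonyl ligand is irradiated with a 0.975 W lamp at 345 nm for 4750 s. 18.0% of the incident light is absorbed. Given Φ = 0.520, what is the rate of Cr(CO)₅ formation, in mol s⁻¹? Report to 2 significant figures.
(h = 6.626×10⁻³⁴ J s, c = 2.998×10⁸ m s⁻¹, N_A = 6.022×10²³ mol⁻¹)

Photon energy at 345 nm: hc/λ = (6.626×10⁻³⁴)(2.998×10⁸)/(345×10⁻⁹) = 5.758×10⁻¹⁹ J.
Energy delivered: (0.975 W)(4750 s) = 4631 J.
Photons incident: 4631 / 5.758×10⁻¹⁹ = 8.043×10²¹, i.e. 8.043×10²¹/6.022×10²³ = 0.01336 mol.
Photons absorbed: 0.180 × 0.01336 = 0.002405 mol.
Product formed: 0.520 × 0.002405 = 0.001251 mol.
Rate: 0.001251 / 4750 s = 2.6×10⁻⁷ mol s⁻¹.

2.6×10⁻⁷ mol s⁻¹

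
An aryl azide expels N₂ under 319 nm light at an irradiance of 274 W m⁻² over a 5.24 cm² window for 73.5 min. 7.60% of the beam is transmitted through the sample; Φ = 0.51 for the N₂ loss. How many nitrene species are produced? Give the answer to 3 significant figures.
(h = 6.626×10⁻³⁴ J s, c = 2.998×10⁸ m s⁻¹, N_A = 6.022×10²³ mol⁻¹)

Photon energy at 319 nm: hc/λ = (6.626×10⁻³⁴)(2.998×10⁸)/(319×10⁻⁹) = 6.227×10⁻¹⁹ J.
Energy delivered: (274 W m⁻²)(5.24×10⁻⁴ m²)(4410 s) = 633.2 J.
Photons incident: 633.2 / 6.227×10⁻¹⁹ = 1.017×10²¹, i.e. 1.017×10²¹/6.022×10²³ = 0.001689 mol.
Fraction absorbed: 1 − 7.60/100 = 0.9240.
Photons absorbed: 0.9240 × 0.001689 = 0.001561 mol.
Product: Φ × n_abs = 0.51 × 0.001561 = 7.961×10⁻⁴ mol.
As a count: 7.961×10⁻⁴ × 6.022×10²³ = 4.79×10²⁰.

4.79×10²⁰ species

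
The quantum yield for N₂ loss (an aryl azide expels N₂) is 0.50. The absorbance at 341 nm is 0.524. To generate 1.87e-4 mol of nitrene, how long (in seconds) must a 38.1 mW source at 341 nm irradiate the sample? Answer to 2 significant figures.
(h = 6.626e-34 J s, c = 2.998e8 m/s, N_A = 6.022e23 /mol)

t ≈ 4900 s

Photons that must be absorbed: 1.87e-4 / 0.50 = 3.740e-4 mol.
Fraction absorbed: 1 − 10^(−0.524) = 0.7008.
Incident photons needed: 3.740e-4 / 0.7008 = 5.337e-4 mol.
Photon energy: hc/λ = 5.825e-19 J; per mole, 3.508e5 J mol⁻¹.
Energy required: 5.337e-4 × 3.508e5 = 187.2 J.
Time: 187.2 J / 0.0381 W = 4900 s.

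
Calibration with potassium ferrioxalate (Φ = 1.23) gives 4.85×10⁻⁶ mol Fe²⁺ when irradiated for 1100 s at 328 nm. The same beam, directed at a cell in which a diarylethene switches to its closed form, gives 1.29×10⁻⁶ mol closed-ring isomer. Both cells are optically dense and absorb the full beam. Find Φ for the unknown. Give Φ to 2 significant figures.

Photons absorbed by the actinometer: 4.85×10⁻⁶ / 1.23 = 3.943×10⁻⁶ mol.
Φ(unknown) = 1.29×10⁻⁶ / 3.943×10⁻⁶ = 0.33.

Φ = 0.33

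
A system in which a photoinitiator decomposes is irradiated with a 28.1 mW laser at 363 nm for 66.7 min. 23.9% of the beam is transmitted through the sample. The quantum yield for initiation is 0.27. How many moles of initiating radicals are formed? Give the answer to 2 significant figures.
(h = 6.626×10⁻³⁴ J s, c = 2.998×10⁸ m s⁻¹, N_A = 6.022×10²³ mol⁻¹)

7.0×10⁻⁵ mol

Photon energy at 363 nm: hc/λ = (6.626×10⁻³⁴)(2.998×10⁸)/(363×10⁻⁹) = 5.472×10⁻¹⁹ J.
Energy delivered: (28.1 mW)(4002 s) = 112.5 J.
Photons incident: 112.5 / 5.472×10⁻¹⁹ = 2.056×10²⁰, i.e. 2.056×10²⁰/6.022×10²³ = 3.414×10⁻⁴ mol.
Fraction absorbed: 1 − 23.9/100 = 0.7610.
Photons absorbed: 0.7610 × 3.414×10⁻⁴ = 2.598×10⁻⁴ mol.
Product: Φ × n_abs = 0.27 × 2.598×10⁻⁴ = 7.015×10⁻⁵ mol.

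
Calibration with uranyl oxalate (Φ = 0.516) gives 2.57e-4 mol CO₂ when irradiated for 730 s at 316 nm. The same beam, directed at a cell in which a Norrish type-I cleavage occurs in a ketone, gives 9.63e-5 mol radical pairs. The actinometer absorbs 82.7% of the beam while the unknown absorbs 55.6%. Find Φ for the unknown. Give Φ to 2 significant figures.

Φ = 0.29

Photons absorbed by the actinometer: 2.57e-4 / 0.516 = 4.981e-4 mol.
Incident flux: 4.981e-4 / 0.827 = 6.023e-4 einstein.
Absorbed by unknown: 0.556 × 6.023e-4 = 3.349e-4 mol.
Φ(unknown) = 9.63e-5 / 3.349e-4 = 0.29.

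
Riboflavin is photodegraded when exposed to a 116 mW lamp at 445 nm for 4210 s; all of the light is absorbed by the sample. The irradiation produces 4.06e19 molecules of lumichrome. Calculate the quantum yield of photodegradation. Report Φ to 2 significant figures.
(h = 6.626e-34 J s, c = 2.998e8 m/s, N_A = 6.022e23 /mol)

Product: 4.06e19 / 6.022e23 = 6.742e-5 mol.
Photon energy at 445 nm: hc/λ = (6.626e-34)(2.998e8)/(445e-9) = 4.464e-19 J.
Energy delivered: (116 mW)(4210 s) = 488.4 J.
Photons incident: 488.4 / 4.464e-19 = 1.094e21, i.e. 1.094e21/6.022e23 = 0.001817 mol.
Φ = 6.742e-5 mol / 0.001817 mol photons = 0.037.

Φ = 0.037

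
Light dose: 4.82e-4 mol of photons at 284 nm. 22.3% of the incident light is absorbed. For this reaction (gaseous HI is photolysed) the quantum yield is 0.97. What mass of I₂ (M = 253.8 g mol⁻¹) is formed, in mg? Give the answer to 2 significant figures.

26 mg

Photons absorbed: 0.223 × 4.82e-4 = 1.075e-4 mol.
Product: Φ × n_abs = 0.97 × 1.075e-4 = 1.043e-4 mol.
Mass: 1.043e-4 × 253.8 = 0.02647 g = 26 mg.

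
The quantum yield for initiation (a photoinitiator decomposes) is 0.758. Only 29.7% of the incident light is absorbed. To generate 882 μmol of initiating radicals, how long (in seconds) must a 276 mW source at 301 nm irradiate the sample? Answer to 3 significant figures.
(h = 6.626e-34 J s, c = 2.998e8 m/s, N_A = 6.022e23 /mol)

t ≈ 5640 s

Product: 882 μmol = 8.82e-4 mol.
Photons that must be absorbed: 8.82e-4 / 0.758 = 0.001164 mol.
Incident photons needed: 0.001164 / 0.297 = 0.003919 mol.
Photon energy: hc/λ = 6.600e-19 J; per mole, 3.975e5 J mol⁻¹.
Energy required: 0.003919 × 3.975e5 = 1558 J.
Time: 1558 J / 0.276 W = 5640 s.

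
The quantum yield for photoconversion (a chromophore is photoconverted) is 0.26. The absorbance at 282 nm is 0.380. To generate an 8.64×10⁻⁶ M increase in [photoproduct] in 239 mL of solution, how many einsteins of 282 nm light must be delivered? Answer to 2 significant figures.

Product: (8.64×10⁻⁶ M)(0.239 L) = 2.065×10⁻⁶ mol.
Photons that must be absorbed: 2.065×10⁻⁶ / 0.26 = 7.942×10⁻⁶ mol.
Fraction absorbed: 1 − 10^(−0.380) = 0.5831.
Incident photons needed: 7.942×10⁻⁶ / 0.5831 = 1.362×10⁻⁵ mol.

1.4×10⁻⁵ einstein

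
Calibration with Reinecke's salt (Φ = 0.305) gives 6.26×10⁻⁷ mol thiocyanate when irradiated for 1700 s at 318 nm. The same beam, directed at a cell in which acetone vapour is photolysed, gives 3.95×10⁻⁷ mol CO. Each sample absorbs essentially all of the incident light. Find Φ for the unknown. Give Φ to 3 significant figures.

Photons absorbed by the actinometer: 6.26×10⁻⁷ / 0.305 = 2.052×10⁻⁶ mol.
Φ(unknown) = 3.95×10⁻⁷ / 2.052×10⁻⁶ = 0.192.

Φ = 0.192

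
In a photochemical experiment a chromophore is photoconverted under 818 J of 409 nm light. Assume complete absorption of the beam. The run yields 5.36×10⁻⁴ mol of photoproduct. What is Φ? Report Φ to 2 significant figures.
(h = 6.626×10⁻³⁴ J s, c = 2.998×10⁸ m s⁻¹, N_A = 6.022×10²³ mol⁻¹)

Φ = 0.19

Photon energy at 409 nm: hc/λ = (6.626×10⁻³⁴)(2.998×10⁸)/(409×10⁻⁹) = 4.857×10⁻¹⁹ J.
Photons incident: 818 / 4.857×10⁻¹⁹ = 1.684×10²¹, i.e. 1.684×10²¹/6.022×10²³ = 0.002796 mol.
Φ = 5.36×10⁻⁴ mol / 0.002796 mol photons = 0.19.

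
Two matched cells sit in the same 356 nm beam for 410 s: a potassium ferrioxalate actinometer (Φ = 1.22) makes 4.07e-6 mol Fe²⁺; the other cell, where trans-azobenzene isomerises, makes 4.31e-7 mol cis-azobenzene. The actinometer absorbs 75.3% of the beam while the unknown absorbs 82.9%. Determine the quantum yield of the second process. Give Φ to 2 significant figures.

Photons absorbed by the actinometer: 4.07e-6 / 1.22 = 3.336e-6 mol.
Incident flux: 3.336e-6 / 0.753 = 4.430e-6 einstein.
Absorbed by unknown: 0.829 × 4.430e-6 = 3.672e-6 mol.
Φ(unknown) = 4.31e-7 / 3.672e-6 = 0.12.

Φ = 0.12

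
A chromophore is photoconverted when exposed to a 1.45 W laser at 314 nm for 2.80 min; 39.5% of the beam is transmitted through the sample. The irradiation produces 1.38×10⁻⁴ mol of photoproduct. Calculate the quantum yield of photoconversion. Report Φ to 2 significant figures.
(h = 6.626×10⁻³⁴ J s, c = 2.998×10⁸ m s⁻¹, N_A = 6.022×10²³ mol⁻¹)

Φ = 0.36

Photon energy at 314 nm: hc/λ = (6.626×10⁻³⁴)(2.998×10⁸)/(314×10⁻⁹) = 6.326×10⁻¹⁹ J.
Energy delivered: (1.45 W)(168 s) = 243.6 J.
Photons incident: 243.6 / 6.326×10⁻¹⁹ = 3.851×10²⁰, i.e. 3.851×10²⁰/6.022×10²³ = 6.395×10⁻⁴ mol.
Fraction absorbed: 1 − 39.5/100 = 0.6050.
Photons absorbed: 0.6050 × 6.395×10⁻⁴ = 3.869×10⁻⁴ mol.
Φ = 1.38×10⁻⁴ mol / 3.869×10⁻⁴ mol photons = 0.36.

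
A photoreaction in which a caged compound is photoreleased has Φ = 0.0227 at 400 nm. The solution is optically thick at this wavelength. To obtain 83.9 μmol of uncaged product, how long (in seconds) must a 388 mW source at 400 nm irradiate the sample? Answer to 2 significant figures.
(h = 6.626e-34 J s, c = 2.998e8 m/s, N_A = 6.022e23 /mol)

Product: 83.9 μmol = 8.39e-5 mol.
Photons that must be absorbed: 8.39e-5 / 0.0227 = 0.003696 mol.
Photon energy: hc/λ = 4.966e-19 J; per mole, 2.991e5 J mol⁻¹.
Energy required: 0.003696 × 2.991e5 = 1105 J.
Time: 1105 J / 0.388 W = 2800 s.

t ≈ 2800 s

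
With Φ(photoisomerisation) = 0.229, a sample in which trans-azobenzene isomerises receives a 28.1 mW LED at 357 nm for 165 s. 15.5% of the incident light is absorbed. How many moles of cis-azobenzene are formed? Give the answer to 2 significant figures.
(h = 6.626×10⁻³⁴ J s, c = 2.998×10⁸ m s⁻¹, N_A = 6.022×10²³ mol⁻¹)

4.9×10⁻⁷ mol

Photon energy at 357 nm: hc/λ = (6.626×10⁻³⁴)(2.998×10⁸)/(357×10⁻⁹) = 5.564×10⁻¹⁹ J.
Energy delivered: (28.1 mW)(165 s) = 4.637 J.
Photons incident: 4.637 / 5.564×10⁻¹⁹ = 8.334×10¹⁸, i.e. 8.334×10¹⁸/6.022×10²³ = 1.384×10⁻⁵ mol.
Photons absorbed: 0.155 × 1.384×10⁻⁵ = 2.145×10⁻⁶ mol.
Product: Φ × n_abs = 0.229 × 2.145×10⁻⁶ = 4.912×10⁻⁷ mol.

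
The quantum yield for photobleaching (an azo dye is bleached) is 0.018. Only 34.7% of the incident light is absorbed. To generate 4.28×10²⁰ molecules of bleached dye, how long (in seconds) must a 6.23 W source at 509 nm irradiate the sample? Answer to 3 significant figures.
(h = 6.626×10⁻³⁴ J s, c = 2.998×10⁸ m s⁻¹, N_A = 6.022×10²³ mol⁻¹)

Product: 4.28×10²⁰ / 6.022×10²³ = 7.107×10⁻⁴ mol.
Photons that must be absorbed: 7.107×10⁻⁴ / 0.018 = 0.03948 mol.
Incident photons needed: 0.03948 / 0.347 = 0.1138 mol.
Photon energy: hc/λ = 3.903×10⁻¹⁹ J; per mole, 2.350×10⁵ J mol⁻¹.
Energy required: 0.1138 × 2.350×10⁵ = 2.674×10⁴ J.
Time: 2.674×10⁴ J / 6.23 W = 4290 s.

t ≈ 4290 s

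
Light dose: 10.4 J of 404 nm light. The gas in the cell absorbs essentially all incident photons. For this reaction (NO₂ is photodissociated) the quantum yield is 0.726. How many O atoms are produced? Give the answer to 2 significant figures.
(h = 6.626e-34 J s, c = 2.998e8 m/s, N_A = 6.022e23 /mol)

Photon energy at 404 nm: hc/λ = (6.626e-34)(2.998e8)/(404e-9) = 4.917e-19 J.
Photons incident: 10.4 / 4.917e-19 = 2.115e19, i.e. 2.115e19/6.022e23 = 3.512e-5 mol.
Product: Φ × n_abs = 0.726 × 3.512e-5 = 2.550e-5 mol.
As a count: 2.550e-5 × 6.022e23 = 1.5e19.

1.5e19 atoms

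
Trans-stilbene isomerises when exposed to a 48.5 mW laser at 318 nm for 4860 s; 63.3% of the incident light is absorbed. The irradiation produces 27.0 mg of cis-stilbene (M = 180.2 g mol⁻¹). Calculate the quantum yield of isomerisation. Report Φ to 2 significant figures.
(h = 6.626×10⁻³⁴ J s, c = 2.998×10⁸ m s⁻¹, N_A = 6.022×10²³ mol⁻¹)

Φ = 0.38

Product: 27.0 mg / 180.2 g mol⁻¹ = 1.498×10⁻⁴ mol.
Photon energy at 318 nm: hc/λ = (6.626×10⁻³⁴)(2.998×10⁸)/(318×10⁻⁹) = 6.247×10⁻¹⁹ J.
Energy delivered: (48.5 mW)(4860 s) = 235.7 J.
Photons incident: 235.7 / 6.247×10⁻¹⁹ = 3.773×10²⁰, i.e. 3.773×10²⁰/6.022×10²³ = 6.265×10⁻⁴ mol.
Photons absorbed: 0.633 × 6.265×10⁻⁴ = 3.966×10⁻⁴ mol.
Φ = 1.498×10⁻⁴ mol / 3.966×10⁻⁴ mol photons = 0.38.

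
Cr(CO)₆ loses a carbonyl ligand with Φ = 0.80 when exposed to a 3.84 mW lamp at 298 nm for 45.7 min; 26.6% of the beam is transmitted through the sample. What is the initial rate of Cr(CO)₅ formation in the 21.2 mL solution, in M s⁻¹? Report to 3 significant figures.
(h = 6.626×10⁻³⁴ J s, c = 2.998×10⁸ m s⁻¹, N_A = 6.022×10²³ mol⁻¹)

Photon energy at 298 nm: hc/λ = (6.626×10⁻³⁴)(2.998×10⁸)/(298×10⁻⁹) = 6.666×10⁻¹⁹ J.
Energy delivered: (3.84 mW)(2742 s) = 10.53 J.
Photons incident: 10.53 / 6.666×10⁻¹⁹ = 1.580×10¹⁹, i.e. 1.580×10¹⁹/6.022×10²³ = 2.624×10⁻⁵ mol.
Fraction absorbed: 1 − 26.6/100 = 0.7340.
Photons absorbed: 0.7340 × 2.624×10⁻⁵ = 1.926×10⁻⁵ mol.
Product formed: 0.80 × 1.926×10⁻⁵ = 1.541×10⁻⁵ mol.
Rate: 1.541×10⁻⁵ mol / (2742 s × 0.0212 L) = 2.65×10⁻⁷ M s⁻¹.

2.65×10⁻⁷ M s⁻¹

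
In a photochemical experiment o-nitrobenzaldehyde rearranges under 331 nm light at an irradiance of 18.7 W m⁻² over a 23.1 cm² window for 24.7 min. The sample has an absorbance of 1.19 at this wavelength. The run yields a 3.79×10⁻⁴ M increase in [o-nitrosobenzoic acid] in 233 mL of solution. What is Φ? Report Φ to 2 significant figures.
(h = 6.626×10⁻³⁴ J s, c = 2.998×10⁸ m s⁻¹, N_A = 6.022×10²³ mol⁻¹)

Product: (3.79×10⁻⁴ M)(0.233 L) = 8.831×10⁻⁵ mol.
Photon energy at 331 nm: hc/λ = (6.626×10⁻³⁴)(2.998×10⁸)/(331×10⁻⁹) = 6.001×10⁻¹⁹ J.
Energy delivered: (18.7 W m⁻²)(23.1×10⁻⁴ m²)(1482 s) = 64.02 J.
Photons incident: 64.02 / 6.001×10⁻¹⁹ = 1.067×10²⁰, i.e. 1.067×10²⁰/6.022×10²³ = 1.772×10⁻⁴ mol.
Fraction absorbed: 1 − 10^(−1.19) = 0.9354.
Photons absorbed: 0.9354 × 1.772×10⁻⁴ = 1.658×10⁻⁴ mol.
Φ = 8.831×10⁻⁵ mol / 1.658×10⁻⁴ mol photons = 0.53.

Φ = 0.53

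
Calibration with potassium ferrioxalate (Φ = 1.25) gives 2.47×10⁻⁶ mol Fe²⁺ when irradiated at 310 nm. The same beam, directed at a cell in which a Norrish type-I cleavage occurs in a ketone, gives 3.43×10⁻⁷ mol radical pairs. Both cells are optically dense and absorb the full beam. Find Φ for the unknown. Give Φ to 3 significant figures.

Φ = 0.174

Photons absorbed by the actinometer: 2.47×10⁻⁶ / 1.25 = 1.976×10⁻⁶ mol.
Φ(unknown) = 3.43×10⁻⁷ / 1.976×10⁻⁶ = 0.174.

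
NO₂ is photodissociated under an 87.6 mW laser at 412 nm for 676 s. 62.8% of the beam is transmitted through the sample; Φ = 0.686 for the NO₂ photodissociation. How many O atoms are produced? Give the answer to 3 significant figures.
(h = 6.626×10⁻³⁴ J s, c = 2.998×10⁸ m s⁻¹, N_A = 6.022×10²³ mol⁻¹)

3.13×10¹⁹ atoms

Photon energy at 412 nm: hc/λ = (6.626×10⁻³⁴)(2.998×10⁸)/(412×10⁻⁹) = 4.822×10⁻¹⁹ J.
Energy delivered: (87.6 mW)(676 s) = 59.22 J.
Photons incident: 59.22 / 4.822×10⁻¹⁹ = 1.228×10²⁰, i.e. 1.228×10²⁰/6.022×10²³ = 2.039×10⁻⁴ mol.
Fraction absorbed: 1 − 62.8/100 = 0.3720.
Photons absorbed: 0.3720 × 2.039×10⁻⁴ = 7.585×10⁻⁵ mol.
Product: Φ × n_abs = 0.686 × 7.585×10⁻⁵ = 5.203×10⁻⁵ mol.
As a count: 5.203×10⁻⁵ × 6.022×10²³ = 3.13×10¹⁹.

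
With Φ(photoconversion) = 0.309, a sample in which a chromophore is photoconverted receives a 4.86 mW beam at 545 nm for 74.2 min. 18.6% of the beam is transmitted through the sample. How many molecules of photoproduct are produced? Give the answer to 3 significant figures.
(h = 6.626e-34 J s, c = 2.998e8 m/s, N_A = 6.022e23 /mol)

1.49e19 molecules

Photon energy at 545 nm: hc/λ = (6.626e-34)(2.998e8)/(545e-9) = 3.645e-19 J.
Energy delivered: (4.86 mW)(4452 s) = 21.64 J.
Photons incident: 21.64 / 3.645e-19 = 5.937e19, i.e. 5.937e19/6.022e23 = 9.859e-5 mol.
Fraction absorbed: 1 − 18.6/100 = 0.8140.
Photons absorbed: 0.8140 × 9.859e-5 = 8.025e-5 mol.
Product: Φ × n_abs = 0.309 × 8.025e-5 = 2.480e-5 mol.
As a count: 2.480e-5 × 6.022e23 = 1.49e19.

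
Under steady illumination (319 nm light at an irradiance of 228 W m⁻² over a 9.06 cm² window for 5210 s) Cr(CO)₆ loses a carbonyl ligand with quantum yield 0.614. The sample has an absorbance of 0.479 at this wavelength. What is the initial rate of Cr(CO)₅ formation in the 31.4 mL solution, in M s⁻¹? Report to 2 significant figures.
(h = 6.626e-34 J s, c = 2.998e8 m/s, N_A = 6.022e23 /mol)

7.2e-6 M s⁻¹

Photon energy at 319 nm: hc/λ = (6.626e-34)(2.998e8)/(319e-9) = 6.227e-19 J.
Energy delivered: (228 W m⁻²)(9.06e-4 m²)(5210 s) = 1076 J.
Photons incident: 1076 / 6.227e-19 = 1.728e21, i.e. 1.728e21/6.022e23 = 0.002869 mol.
Fraction absorbed: 1 − 10^(−0.479) = 0.6681.
Photons absorbed: 0.6681 × 0.002869 = 0.001917 mol.
Product formed: 0.614 × 0.001917 = 0.001177 mol.
Rate: 0.001177 mol / (5210 s × 0.0314 L) = 7.2e-6 M s⁻¹.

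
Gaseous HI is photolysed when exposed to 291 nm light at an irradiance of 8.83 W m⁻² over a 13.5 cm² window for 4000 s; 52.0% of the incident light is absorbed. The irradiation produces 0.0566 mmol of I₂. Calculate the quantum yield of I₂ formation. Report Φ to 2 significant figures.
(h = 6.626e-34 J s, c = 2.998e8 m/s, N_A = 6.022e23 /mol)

Φ = 0.94

Product: 0.0566 mmol = 5.66e-5 mol.
Photon energy at 291 nm: hc/λ = (6.626e-34)(2.998e8)/(291e-9) = 6.826e-19 J.
Energy delivered: (8.83 W m⁻²)(13.5e-4 m²)(4000 s) = 47.68 J.
Photons incident: 47.68 / 6.826e-19 = 6.985e19, i.e. 6.985e19/6.022e23 = 1.160e-4 mol.
Photons absorbed: 0.520 × 1.160e-4 = 6.032e-5 mol.
Φ = 5.66e-5 mol / 6.032e-5 mol photons = 0.94.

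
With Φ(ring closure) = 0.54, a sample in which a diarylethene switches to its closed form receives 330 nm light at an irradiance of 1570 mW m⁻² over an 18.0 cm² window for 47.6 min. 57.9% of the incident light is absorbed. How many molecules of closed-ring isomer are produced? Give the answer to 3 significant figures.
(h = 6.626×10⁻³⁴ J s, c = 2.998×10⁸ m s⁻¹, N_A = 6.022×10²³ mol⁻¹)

4.19×10¹⁸ molecules

Photon energy at 330 nm: hc/λ = (6.626×10⁻³⁴)(2.998×10⁸)/(330×10⁻⁹) = 6.020×10⁻¹⁹ J.
Energy delivered: (1570 mW m⁻²)(18.0×10⁻⁴ m²)(2856 s) = 8.071 J.
Photons incident: 8.071 / 6.020×10⁻¹⁹ = 1.341×10¹⁹, i.e. 1.341×10¹⁹/6.022×10²³ = 2.227×10⁻⁵ mol.
Photons absorbed: 0.579 × 2.227×10⁻⁵ = 1.289×10⁻⁵ mol.
Product: Φ × n_abs = 0.54 × 1.289×10⁻⁵ = 6.961×10⁻⁶ mol.
As a count: 6.961×10⁻⁶ × 6.022×10²³ = 4.19×10¹⁸.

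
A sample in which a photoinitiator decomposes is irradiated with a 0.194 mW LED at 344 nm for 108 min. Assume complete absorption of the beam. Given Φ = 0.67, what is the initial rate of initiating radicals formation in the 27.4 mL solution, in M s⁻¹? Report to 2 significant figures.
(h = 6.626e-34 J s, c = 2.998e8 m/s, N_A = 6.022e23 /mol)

1.4e-8 M s⁻¹

Photon energy at 344 nm: hc/λ = (6.626e-34)(2.998e8)/(344e-9) = 5.775e-19 J.
Energy delivered: (0.194 mW)(6480 s) = 1.257 J.
Photons incident: 1.257 / 5.775e-19 = 2.177e18, i.e. 2.177e18/6.022e23 = 3.615e-6 mol.
Product formed: 0.67 × 3.615e-6 = 2.422e-6 mol.
Rate: 2.422e-6 mol / (6480 s × 0.0274 L) = 1.4e-8 M s⁻¹.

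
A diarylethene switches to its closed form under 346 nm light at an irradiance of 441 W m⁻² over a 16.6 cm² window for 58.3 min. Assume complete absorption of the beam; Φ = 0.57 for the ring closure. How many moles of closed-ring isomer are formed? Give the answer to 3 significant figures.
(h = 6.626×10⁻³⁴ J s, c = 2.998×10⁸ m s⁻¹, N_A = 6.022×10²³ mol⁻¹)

0.00422 mol

Photon energy at 346 nm: hc/λ = (6.626×10⁻³⁴)(2.998×10⁸)/(346×10⁻⁹) = 5.741×10⁻¹⁹ J.
Energy delivered: (441 W m⁻²)(16.6×10⁻⁴ m²)(3498 s) = 2561 J.
Photons incident: 2561 / 5.741×10⁻¹⁹ = 4.461×10²¹, i.e. 4.461×10²¹/6.022×10²³ = 0.007408 mol.
Product: Φ × n_abs = 0.57 × 0.007408 = 0.004223 mol.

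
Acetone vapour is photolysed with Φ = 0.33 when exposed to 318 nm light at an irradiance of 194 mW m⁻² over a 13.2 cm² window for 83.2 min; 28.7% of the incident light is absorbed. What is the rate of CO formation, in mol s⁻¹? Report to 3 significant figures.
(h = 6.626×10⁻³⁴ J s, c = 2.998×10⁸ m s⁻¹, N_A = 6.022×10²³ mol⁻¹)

6.45×10⁻¹¹ mol s⁻¹

Photon energy at 318 nm: hc/λ = (6.626×10⁻³⁴)(2.998×10⁸)/(318×10⁻⁹) = 6.247×10⁻¹⁹ J.
Energy delivered: (194 mW m⁻²)(13.2×10⁻⁴ m²)(4992 s) = 1.278 J.
Photons incident: 1.278 / 6.247×10⁻¹⁹ = 2.046×10¹⁸, i.e. 2.046×10¹⁸/6.022×10²³ = 3.398×10⁻⁶ mol.
Photons absorbed: 0.287 × 3.398×10⁻⁶ = 9.752×10⁻⁷ mol.
Product formed: 0.33 × 9.752×10⁻⁷ = 3.218×10⁻⁷ mol.
Rate: 3.218×10⁻⁷ / 4992 s = 6.45×10⁻¹¹ mol s⁻¹.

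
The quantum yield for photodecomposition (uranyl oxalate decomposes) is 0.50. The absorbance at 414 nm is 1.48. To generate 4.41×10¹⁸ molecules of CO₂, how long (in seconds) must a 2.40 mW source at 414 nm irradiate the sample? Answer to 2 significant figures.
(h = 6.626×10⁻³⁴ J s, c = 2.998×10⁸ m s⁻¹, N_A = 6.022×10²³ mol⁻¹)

Product: 4.41×10¹⁸ / 6.022×10²³ = 7.323×10⁻⁶ mol.
Photons that must be absorbed: 7.323×10⁻⁶ / 0.50 = 1.465×10⁻⁵ mol.
Fraction absorbed: 1 − 10^(−1.48) = 0.9669.
Incident photons needed: 1.465×10⁻⁵ / 0.9669 = 1.515×10⁻⁵ mol.
Photon energy: hc/λ = 4.798×10⁻¹⁹ J; per mole, 2.889×10⁵ J mol⁻¹.
Energy required: 1.515×10⁻⁵ × 2.889×10⁵ = 4.377 J.
Time: 4.377 J / 0.0024 W = 1800 s.

t ≈ 1800 s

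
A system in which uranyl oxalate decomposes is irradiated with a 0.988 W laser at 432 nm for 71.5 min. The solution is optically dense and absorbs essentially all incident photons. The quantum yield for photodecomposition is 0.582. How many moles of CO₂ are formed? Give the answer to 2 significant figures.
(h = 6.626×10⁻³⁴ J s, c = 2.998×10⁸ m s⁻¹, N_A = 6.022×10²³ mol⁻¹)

0.0089 mol

Photon energy at 432 nm: hc/λ = (6.626×10⁻³⁴)(2.998×10⁸)/(432×10⁻⁹) = 4.598×10⁻¹⁹ J.
Energy delivered: (0.988 W)(4290 s) = 4239 J.
Photons incident: 4239 / 4.598×10⁻¹⁹ = 9.219×10²¹, i.e. 9.219×10²¹/6.022×10²³ = 0.01531 mol.
Product: Φ × n_abs = 0.582 × 0.01531 = 0.008910 mol.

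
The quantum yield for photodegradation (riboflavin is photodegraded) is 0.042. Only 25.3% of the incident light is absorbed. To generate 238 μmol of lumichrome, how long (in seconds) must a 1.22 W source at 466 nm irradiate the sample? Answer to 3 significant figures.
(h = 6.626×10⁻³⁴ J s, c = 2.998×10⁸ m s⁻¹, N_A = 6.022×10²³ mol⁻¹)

t ≈ 4710 s

Product: 238 μmol = 2.38×10⁻⁴ mol.
Photons that must be absorbed: 2.38×10⁻⁴ / 0.042 = 0.005667 mol.
Incident photons needed: 0.005667 / 0.253 = 0.02240 mol.
Photon energy: hc/λ = 4.263×10⁻¹⁹ J; per mole, 2.567×10⁵ J mol⁻¹.
Energy required: 0.02240 × 2.567×10⁵ = 5750 J.
Time: 5750 J / 1.22 W = 4710 s.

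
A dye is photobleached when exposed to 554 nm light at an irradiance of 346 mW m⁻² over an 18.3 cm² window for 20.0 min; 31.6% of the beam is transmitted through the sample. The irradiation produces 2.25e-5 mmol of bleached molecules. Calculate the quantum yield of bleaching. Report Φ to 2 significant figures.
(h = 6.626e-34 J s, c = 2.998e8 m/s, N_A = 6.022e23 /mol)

Φ = 0.0093

Product: 2.25e-5 mmol = 2.25e-8 mol.
Photon energy at 554 nm: hc/λ = (6.626e-34)(2.998e8)/(554e-9) = 3.586e-19 J.
Energy delivered: (346 mW m⁻²)(18.3e-4 m²)(1200 s) = 0.7598 J.
Photons incident: 0.7598 / 3.586e-19 = 2.119e18, i.e. 2.119e18/6.022e23 = 3.519e-6 mol.
Fraction absorbed: 1 − 31.6/100 = 0.6840.
Photons absorbed: 0.6840 × 3.519e-6 = 2.407e-6 mol.
Φ = 2.25e-8 mol / 2.407e-6 mol photons = 0.0093.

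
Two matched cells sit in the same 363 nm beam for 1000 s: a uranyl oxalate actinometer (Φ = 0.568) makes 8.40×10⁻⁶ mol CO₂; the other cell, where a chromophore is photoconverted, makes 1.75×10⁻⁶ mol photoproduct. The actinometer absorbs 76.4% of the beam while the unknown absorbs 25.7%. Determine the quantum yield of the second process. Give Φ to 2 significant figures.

Photons absorbed by the actinometer: 8.40×10⁻⁶ / 0.568 = 1.479×10⁻⁵ mol.
Incident flux: 1.479×10⁻⁵ / 0.764 = 1.936×10⁻⁵ einstein.
Absorbed by unknown: 0.257 × 1.936×10⁻⁵ = 4.976×10⁻⁶ mol.
Φ(unknown) = 1.75×10⁻⁶ / 4.976×10⁻⁶ = 0.35.

Φ = 0.35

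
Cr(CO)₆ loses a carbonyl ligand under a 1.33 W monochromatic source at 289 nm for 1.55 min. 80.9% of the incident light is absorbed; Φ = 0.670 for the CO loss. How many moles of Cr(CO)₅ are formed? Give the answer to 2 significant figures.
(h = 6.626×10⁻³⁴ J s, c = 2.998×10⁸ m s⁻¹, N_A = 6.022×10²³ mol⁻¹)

1.6×10⁻⁴ mol

Photon energy at 289 nm: hc/λ = (6.626×10⁻³⁴)(2.998×10⁸)/(289×10⁻⁹) = 6.874×10⁻¹⁹ J.
Energy delivered: (1.33 W)(93 s) = 123.7 J.
Photons incident: 123.7 / 6.874×10⁻¹⁹ = 1.800×10²⁰, i.e. 1.800×10²⁰/6.022×10²³ = 2.989×10⁻⁴ mol.
Photons absorbed: 0.809 × 2.989×10⁻⁴ = 2.418×10⁻⁴ mol.
Product: Φ × n_abs = 0.670 × 2.418×10⁻⁴ = 1.620×10⁻⁴ mol.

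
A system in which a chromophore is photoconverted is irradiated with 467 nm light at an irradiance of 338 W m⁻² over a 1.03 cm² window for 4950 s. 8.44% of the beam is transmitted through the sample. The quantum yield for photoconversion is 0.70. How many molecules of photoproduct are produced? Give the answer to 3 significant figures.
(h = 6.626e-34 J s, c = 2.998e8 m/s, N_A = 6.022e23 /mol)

2.60e20 molecules

Photon energy at 467 nm: hc/λ = (6.626e-34)(2.998e8)/(467e-9) = 4.254e-19 J.
Energy delivered: (338 W m⁻²)(1.03e-4 m²)(4950 s) = 172.3 J.
Photons incident: 172.3 / 4.254e-19 = 4.050e20, i.e. 4.050e20/6.022e23 = 6.725e-4 mol.
Fraction absorbed: 1 − 8.44/100 = 0.9156.
Photons absorbed: 0.9156 × 6.725e-4 = 6.157e-4 mol.
Product: Φ × n_abs = 0.70 × 6.157e-4 = 4.310e-4 mol.
As a count: 4.310e-4 × 6.022e23 = 2.60e20.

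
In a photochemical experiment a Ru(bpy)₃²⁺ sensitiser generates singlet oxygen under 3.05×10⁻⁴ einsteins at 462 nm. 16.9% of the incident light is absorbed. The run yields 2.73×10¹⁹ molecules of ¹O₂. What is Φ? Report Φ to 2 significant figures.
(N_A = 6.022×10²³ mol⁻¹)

Product: 2.73×10¹⁹ / 6.022×10²³ = 4.533×10⁻⁵ mol.
Photons absorbed: 0.169 × 3.05×10⁻⁴ = 5.154×10⁻⁵ mol.
Φ = 4.533×10⁻⁵ mol / 5.154×10⁻⁵ mol photons = 0.88.

Φ = 0.88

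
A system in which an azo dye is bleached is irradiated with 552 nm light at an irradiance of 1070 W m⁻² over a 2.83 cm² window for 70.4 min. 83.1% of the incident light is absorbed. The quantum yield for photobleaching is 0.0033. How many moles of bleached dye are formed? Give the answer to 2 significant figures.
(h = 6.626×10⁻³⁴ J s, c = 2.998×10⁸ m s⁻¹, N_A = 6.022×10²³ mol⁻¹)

1.6×10⁻⁵ mol

Photon energy at 552 nm: hc/λ = (6.626×10⁻³⁴)(2.998×10⁸)/(552×10⁻⁹) = 3.599×10⁻¹⁹ J.
Energy delivered: (1070 W m⁻²)(2.83×10⁻⁴ m²)(4224 s) = 1279 J.
Photons incident: 1279 / 3.599×10⁻¹⁹ = 3.554×10²¹, i.e. 3.554×10²¹/6.022×10²³ = 0.005902 mol.
Photons absorbed: 0.831 × 0.005902 = 0.004905 mol.
Product: Φ × n_abs = 0.0033 × 0.004905 = 1.619×10⁻⁵ mol.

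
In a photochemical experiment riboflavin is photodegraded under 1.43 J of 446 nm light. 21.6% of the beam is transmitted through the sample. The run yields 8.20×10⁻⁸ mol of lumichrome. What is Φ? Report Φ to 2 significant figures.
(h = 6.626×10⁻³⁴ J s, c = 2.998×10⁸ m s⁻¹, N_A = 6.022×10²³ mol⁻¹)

Φ = 0.020

Photon energy at 446 nm: hc/λ = (6.626×10⁻³⁴)(2.998×10⁸)/(446×10⁻⁹) = 4.454×10⁻¹⁹ J.
Photons incident: 1.43 / 4.454×10⁻¹⁹ = 3.211×10¹⁸, i.e. 3.211×10¹⁸/6.022×10²³ = 5.332×10⁻⁶ mol.
Fraction absorbed: 1 − 21.6/100 = 0.7840.
Photons absorbed: 0.7840 × 5.332×10⁻⁶ = 4.180×10⁻⁶ mol.
Φ = 8.20×10⁻⁸ mol / 4.180×10⁻⁶ mol photons = 0.020.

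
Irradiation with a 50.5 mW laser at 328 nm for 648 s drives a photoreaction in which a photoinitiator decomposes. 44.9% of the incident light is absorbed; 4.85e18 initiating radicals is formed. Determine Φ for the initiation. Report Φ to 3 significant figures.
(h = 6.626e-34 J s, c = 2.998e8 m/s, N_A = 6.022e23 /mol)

Φ = 0.200

Product: 4.85e18 / 6.022e23 = 8.054e-6 mol.
Photon energy at 328 nm: hc/λ = (6.626e-34)(2.998e8)/(328e-9) = 6.056e-19 J.
Energy delivered: (50.5 mW)(648 s) = 32.72 J.
Photons incident: 32.72 / 6.056e-19 = 5.403e19, i.e. 5.403e19/6.022e23 = 8.972e-5 mol.
Photons absorbed: 0.449 × 8.972e-5 = 4.028e-5 mol.
Φ = 8.054e-6 mol / 4.028e-5 mol photons = 0.200.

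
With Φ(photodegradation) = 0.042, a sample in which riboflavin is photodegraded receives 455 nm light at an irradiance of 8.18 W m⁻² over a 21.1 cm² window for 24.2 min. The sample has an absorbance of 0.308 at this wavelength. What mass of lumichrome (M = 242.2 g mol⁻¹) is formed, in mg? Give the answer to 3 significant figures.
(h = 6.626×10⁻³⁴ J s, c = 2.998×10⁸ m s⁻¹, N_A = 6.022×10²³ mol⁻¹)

Photon energy at 455 nm: hc/λ = (6.626×10⁻³⁴)(2.998×10⁸)/(455×10⁻⁹) = 4.366×10⁻¹⁹ J.
Energy delivered: (8.18 W m⁻²)(21.1×10⁻⁴ m²)(1452 s) = 25.06 J.
Photons incident: 25.06 / 4.366×10⁻¹⁹ = 5.740×10¹⁹, i.e. 5.740×10¹⁹/6.022×10²³ = 9.532×10⁻⁵ mol.
Fraction absorbed: 1 − 10^(−0.308) = 0.5080.
Photons absorbed: 0.5080 × 9.532×10⁻⁵ = 4.842×10⁻⁵ mol.
Product: Φ × n_abs = 0.042 × 4.842×10⁻⁵ = 2.034×10⁻⁶ mol.
Mass: 2.034×10⁻⁶ × 242.2 = 4.926×10⁻⁴ g = 0.493 mg.

0.493 mg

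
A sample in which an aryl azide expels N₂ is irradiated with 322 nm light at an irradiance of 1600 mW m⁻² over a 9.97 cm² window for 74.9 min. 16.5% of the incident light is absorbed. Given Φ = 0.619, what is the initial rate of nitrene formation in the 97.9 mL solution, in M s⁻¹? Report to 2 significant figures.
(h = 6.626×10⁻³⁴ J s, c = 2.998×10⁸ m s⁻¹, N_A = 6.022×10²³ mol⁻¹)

4.5×10⁻⁹ M s⁻¹

Photon energy at 322 nm: hc/λ = (6.626×10⁻³⁴)(2.998×10⁸)/(322×10⁻⁹) = 6.169×10⁻¹⁹ J.
Energy delivered: (1600 mW m⁻²)(9.97×10⁻⁴ m²)(4494 s) = 7.169 J.
Photons incident: 7.169 / 6.169×10⁻¹⁹ = 1.162×10¹⁹, i.e. 1.162×10¹⁹/6.022×10²³ = 1.930×10⁻⁵ mol.
Photons absorbed: 0.165 × 1.930×10⁻⁵ = 3.185×10⁻⁶ mol.
Product formed: 0.619 × 3.185×10⁻⁶ = 1.972×10⁻⁶ mol.
Rate: 1.972×10⁻⁶ mol / (4494 s × 0.0979 L) = 4.5×10⁻⁹ M s⁻¹.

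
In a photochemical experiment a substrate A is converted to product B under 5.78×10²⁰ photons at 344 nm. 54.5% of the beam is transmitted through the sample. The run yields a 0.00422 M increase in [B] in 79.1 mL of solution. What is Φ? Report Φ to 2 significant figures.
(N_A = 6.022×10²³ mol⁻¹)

Product: (0.00422 M)(0.0791 L) = 3.338×10⁻⁴ mol.
Moles of photons: 5.78×10²⁰ / 6.022×10²³ = 9.598×10⁻⁴ mol.
Fraction absorbed: 1 − 54.5/100 = 0.4550.
Photons absorbed: 0.4550 × 9.598×10⁻⁴ = 4.367×10⁻⁴ mol.
Φ = 3.338×10⁻⁴ mol / 4.367×10⁻⁴ mol photons = 0.76.

Φ = 0.76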